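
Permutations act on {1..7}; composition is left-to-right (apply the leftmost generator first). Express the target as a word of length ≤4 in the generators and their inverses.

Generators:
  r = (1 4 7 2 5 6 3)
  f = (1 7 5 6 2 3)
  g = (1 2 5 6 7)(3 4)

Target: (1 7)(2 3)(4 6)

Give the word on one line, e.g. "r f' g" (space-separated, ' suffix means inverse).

  after r': (1 3 6 5 2 7 4)
  after f': (1 2)(3 5 6 7 4)
  after r': (1 7)(2 3)(4 6)

r' f' r'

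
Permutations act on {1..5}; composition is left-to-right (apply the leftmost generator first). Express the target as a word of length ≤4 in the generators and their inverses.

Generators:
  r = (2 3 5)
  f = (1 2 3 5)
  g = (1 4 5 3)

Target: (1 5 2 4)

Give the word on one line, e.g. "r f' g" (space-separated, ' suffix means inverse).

f f g'

  after f: (1 2 3 5)
  after f: (1 3)(2 5)
  after g': (1 5 2 4)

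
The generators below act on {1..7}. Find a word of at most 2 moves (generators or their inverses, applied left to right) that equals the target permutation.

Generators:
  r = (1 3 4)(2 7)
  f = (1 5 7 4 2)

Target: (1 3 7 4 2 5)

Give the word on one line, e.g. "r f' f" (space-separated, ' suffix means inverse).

r f'

  after r: (1 3 4)(2 7)
  after f': (1 3 7 4 2 5)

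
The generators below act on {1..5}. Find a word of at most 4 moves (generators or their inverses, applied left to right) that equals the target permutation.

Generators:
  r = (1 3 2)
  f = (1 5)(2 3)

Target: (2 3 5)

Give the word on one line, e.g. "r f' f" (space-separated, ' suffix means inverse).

  after f: (1 5)(2 3)
  after r: (1 5 3)
  after f': (2 3 5)

f r f'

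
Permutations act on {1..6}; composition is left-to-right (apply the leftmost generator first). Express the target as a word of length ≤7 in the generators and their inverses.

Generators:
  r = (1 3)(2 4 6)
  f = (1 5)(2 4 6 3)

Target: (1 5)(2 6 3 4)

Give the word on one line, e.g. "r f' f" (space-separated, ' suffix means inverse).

  after f: (1 5)(2 4 6 3)
  after r: (1 5 3 4 2 6)
  after r: (1 5)(3 6)
  after r: (1 5 3 2 4 6)
  after r: (1 5)(2 6 3 4)

f r r r r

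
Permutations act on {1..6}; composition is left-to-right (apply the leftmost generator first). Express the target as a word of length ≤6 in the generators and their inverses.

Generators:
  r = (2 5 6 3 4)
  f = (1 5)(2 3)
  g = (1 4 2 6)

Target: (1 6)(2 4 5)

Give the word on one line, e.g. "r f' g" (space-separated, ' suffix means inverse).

f g' r f'

  after f: (1 5)(2 3)
  after g': (1 5 6 2 3 4)
  after r: (1 6 5 3 2 4)
  after f': (1 6)(2 4 5)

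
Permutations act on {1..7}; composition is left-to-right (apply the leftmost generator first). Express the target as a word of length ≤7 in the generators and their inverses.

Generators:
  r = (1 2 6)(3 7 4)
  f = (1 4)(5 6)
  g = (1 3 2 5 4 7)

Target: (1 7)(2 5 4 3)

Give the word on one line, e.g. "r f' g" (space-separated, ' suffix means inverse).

r g' g' f' r'

  after r: (1 2 6)(3 7 4)
  after g': (1 3 4)(2 6 7 5)
  after g': (2 6 4 7)(3 5)
  after f': (1 4 7 2 5 3 6)
  after r': (1 7)(2 5 4 3)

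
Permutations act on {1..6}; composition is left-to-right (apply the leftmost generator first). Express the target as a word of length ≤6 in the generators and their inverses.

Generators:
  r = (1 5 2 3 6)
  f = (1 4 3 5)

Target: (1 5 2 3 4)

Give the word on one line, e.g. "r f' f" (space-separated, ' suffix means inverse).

f r' f r' r'

  after f: (1 4 3 5)
  after r': (1 4 2 5 6 3)
  after f: (1 3 4 2)(5 6)
  after r': (1 2 6)(3 4 5)
  after r': (1 5 2 3 4)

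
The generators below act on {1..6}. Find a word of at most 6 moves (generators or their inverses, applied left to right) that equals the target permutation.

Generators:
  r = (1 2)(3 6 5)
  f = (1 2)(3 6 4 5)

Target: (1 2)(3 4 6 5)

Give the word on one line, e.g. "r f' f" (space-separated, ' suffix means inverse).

  after r': (1 2)(3 5 6)
  after f': (3 4 6 5)
  after r: (1 2)(3 4 5 6)
  after r: (3 4)
  after r: (1 2)(3 4 6 5)

r' f' r r r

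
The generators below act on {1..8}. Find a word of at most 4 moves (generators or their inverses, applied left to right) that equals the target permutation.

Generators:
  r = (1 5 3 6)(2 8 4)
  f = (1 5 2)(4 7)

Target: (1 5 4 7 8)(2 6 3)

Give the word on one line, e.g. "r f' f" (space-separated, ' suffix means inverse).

  after f: (1 5 2)(4 7)
  after r': (2 6 3 5 4 7 8)
  after f': (1 2 6 3)(5 7 8)
  after f': (1 5 4 7 8)(2 6 3)

f r' f' f'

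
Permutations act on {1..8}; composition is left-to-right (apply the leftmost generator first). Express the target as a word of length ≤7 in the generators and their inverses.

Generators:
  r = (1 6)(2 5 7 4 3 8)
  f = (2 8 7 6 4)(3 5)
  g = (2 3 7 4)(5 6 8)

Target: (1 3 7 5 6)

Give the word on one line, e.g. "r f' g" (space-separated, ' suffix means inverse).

r g f' r' r'

  after r: (1 6)(2 5 7 4 3 8)
  after g: (1 8 3 5 4 7 2 6)
  after f': (1 2 7 4 8 5 6)
  after r': (1 8 2 5)(3 4)
  after r': (1 3 7 5 6)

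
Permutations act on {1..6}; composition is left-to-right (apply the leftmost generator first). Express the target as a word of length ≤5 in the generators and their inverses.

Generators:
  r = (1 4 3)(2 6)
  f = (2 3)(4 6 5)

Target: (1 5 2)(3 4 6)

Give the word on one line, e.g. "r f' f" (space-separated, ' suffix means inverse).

f' r f f

  after f': (2 3)(4 5 6)
  after r: (1 4 5 2)(3 6)
  after f: (1 6 2)(3 5)
  after f: (1 5 2)(3 4 6)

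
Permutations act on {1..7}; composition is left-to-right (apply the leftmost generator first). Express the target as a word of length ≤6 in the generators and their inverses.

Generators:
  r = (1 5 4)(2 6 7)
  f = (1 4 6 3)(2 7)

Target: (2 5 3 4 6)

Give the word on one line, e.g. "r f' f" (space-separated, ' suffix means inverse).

  after f: (1 4 6 3)(2 7)
  after r': (1 5)(2 6 3 4)
  after f': (1 5 3)(2 4 7)
  after r: (1 4 2)(3 5)(6 7)
  after r: (2 5 3 4 6)

f r' f' r r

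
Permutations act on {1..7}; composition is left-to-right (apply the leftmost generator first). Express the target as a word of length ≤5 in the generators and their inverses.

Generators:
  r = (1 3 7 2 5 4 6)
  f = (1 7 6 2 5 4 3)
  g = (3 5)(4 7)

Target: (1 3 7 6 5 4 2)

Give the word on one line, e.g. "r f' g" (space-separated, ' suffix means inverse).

r' g r r

  after r': (1 6 4 5 2 7 3)
  after g: (1 6 7 5 2 4 3)
  after r: (2 6)(4 7)
  after r: (1 3 7 6 5 4 2)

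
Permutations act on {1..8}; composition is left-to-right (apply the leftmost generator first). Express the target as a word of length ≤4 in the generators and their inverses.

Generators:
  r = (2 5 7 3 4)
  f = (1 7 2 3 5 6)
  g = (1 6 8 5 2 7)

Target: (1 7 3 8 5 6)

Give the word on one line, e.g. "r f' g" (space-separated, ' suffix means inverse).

f g' f'

  after f: (1 7 2 3 5 6)
  after g': (1 2 3 8 6 7 5)
  after f': (1 7 3 8 5 6)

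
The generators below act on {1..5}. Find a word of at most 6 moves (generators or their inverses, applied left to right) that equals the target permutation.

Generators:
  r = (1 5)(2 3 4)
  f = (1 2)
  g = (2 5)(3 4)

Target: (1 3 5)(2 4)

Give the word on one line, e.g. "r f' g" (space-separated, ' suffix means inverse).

  after f': (1 2)
  after r: (1 3 4 2 5)
  after r: (1 4 3 2)
  after f: (1 4 3)
  after r': (1 3 5)(2 4)

f' r r f r'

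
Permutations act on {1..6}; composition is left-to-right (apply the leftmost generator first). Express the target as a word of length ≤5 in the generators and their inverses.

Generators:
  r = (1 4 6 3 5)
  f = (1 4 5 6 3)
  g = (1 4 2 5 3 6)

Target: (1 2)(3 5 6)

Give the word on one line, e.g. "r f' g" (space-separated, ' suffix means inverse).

  after r: (1 4 6 3 5)
  after f': (3 4 5)
  after r': (1 5 6 4 3)
  after g': (1 2 4 5 3 6)
  after f': (1 2)(3 5 6)

r f' r' g' f'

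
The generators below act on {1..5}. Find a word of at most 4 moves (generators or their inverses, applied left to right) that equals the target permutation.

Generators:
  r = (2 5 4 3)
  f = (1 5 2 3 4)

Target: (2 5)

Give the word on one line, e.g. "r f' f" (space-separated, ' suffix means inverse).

  after f': (1 4 3 2 5)
  after f': (1 3 5 4 2)
  after r': (1 4 3 2)
  after f: (2 5)

f' f' r' f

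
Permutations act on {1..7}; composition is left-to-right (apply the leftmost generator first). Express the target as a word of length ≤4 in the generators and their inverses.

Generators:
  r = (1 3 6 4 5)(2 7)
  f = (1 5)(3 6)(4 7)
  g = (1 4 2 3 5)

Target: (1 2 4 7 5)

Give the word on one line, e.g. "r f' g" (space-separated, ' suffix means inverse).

g f r

  after g: (1 4 2 3 5)
  after f: (1 7 4 2 6 3)
  after r: (1 2 4 7 5)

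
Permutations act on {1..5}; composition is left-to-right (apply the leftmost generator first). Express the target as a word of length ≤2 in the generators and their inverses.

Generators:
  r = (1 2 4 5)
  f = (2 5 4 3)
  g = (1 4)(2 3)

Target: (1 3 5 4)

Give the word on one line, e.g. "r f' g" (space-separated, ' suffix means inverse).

g' f

  after g': (1 4)(2 3)
  after f: (1 3 5 4)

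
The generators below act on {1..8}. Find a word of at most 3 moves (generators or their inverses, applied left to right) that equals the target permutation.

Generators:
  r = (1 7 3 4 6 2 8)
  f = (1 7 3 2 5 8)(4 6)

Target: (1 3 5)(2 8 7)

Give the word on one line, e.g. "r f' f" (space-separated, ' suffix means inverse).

f f

  after f: (1 7 3 2 5 8)(4 6)
  after f: (1 3 5)(2 8 7)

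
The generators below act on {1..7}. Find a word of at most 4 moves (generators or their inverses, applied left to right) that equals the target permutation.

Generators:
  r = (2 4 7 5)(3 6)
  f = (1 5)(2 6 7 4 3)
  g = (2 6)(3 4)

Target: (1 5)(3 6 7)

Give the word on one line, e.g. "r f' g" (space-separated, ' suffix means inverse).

  after f: (1 5)(2 6 7 4 3)
  after g: (1 5)(3 6 7)

f g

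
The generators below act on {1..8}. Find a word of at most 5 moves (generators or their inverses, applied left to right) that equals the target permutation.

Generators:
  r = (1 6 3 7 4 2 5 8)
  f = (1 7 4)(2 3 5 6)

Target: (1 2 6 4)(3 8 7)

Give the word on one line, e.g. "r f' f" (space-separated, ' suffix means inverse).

r f' r'

  after r: (1 6 3 7 4 2 5 8)
  after f': (1 5 8 4 6 2 3)
  after r': (1 2 6 4)(3 8 7)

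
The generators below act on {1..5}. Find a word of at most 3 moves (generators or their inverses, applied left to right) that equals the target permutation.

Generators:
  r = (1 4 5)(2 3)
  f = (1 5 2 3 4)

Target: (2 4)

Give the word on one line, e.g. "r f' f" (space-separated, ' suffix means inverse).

  after f': (1 4 3 2 5)
  after r': (2 4)

f' r'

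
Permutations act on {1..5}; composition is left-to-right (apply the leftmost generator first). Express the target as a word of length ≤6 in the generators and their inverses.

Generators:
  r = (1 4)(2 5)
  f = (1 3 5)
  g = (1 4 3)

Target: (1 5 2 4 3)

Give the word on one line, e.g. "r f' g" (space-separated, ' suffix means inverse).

  after r: (1 4)(2 5)
  after g': (2 5)(3 4)
  after f': (1 5 2 3 4)
  after g': (1 5 2 4 3)

r g' f' g'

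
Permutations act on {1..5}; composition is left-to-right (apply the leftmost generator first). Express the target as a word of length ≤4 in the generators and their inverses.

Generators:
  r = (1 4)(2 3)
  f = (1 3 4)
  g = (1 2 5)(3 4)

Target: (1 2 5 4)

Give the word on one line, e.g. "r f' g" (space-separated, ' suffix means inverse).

  after g: (1 2 5)(3 4)
  after f': (1 2 5 4)

g f'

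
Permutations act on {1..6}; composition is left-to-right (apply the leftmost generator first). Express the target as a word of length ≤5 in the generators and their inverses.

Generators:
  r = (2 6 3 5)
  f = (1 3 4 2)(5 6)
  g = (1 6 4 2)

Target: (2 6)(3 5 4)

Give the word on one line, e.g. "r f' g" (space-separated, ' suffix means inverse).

g' r g'

  after g': (1 2 4 6)
  after r: (1 6)(2 4 3 5)
  after g': (2 6)(3 5 4)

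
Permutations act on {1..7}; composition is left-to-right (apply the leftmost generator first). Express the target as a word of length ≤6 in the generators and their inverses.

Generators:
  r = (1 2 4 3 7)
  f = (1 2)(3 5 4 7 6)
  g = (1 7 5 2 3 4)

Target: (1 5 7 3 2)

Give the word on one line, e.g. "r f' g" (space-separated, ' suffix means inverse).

  after f: (1 2)(3 5 4 7 6)
  after f: (3 4 6 5 7)
  after r': (1 7 4 6 5 3 2)
  after f': (1 4 7 5 6 3)
  after f': (1 5 7 3 2)

f f r' f' f'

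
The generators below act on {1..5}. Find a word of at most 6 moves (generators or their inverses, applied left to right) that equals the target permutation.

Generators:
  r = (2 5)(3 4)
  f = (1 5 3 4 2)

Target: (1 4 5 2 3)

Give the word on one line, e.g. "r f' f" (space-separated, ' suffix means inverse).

r f' f' f' r'

  after r: (2 5)(3 4)
  after f': (1 2)(4 5)
  after f': (1 4)(3 5)
  after f': (1 3)(2 4)
  after r': (1 4 5 2 3)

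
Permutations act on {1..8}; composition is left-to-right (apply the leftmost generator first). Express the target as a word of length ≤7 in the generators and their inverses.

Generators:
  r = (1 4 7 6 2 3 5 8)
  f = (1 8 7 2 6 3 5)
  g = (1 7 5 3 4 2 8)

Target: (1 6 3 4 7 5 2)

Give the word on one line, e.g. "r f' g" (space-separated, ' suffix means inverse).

  after r: (1 4 7 6 2 3 5 8)
  after g: (1 2 4 5)(6 8 7)
  after r: (1 3 5 4 8 6)(2 7)
  after f': (1 6 5 4)(2 8)
  after g: (1 6 3 4 7 5 2)

r g r f' g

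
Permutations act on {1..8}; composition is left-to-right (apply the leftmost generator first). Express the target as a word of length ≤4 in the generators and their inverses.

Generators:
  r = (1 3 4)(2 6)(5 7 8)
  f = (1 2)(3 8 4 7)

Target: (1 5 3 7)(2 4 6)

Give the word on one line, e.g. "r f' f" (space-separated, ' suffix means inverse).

r' r' f' r'

  after r': (1 4 3)(2 6)(5 8 7)
  after r': (1 3 4)(5 7 8)
  after f': (1 7 3 8 5 4 2)
  after r': (1 5 3 7)(2 4 6)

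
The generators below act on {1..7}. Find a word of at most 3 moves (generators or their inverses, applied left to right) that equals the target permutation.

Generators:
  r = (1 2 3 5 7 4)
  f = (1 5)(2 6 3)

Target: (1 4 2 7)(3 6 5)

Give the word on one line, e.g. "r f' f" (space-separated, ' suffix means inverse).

f' r r

  after f': (1 5)(2 3 6)
  after r: (1 7 4)(2 5)(3 6)
  after r: (1 4 2 7)(3 6 5)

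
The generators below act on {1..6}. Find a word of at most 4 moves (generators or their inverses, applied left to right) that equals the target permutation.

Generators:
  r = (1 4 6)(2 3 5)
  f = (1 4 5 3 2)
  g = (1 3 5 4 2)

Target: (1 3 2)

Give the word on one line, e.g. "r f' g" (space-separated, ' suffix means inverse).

g' f'

  after g': (1 2 4 5 3)
  after f': (1 3 2)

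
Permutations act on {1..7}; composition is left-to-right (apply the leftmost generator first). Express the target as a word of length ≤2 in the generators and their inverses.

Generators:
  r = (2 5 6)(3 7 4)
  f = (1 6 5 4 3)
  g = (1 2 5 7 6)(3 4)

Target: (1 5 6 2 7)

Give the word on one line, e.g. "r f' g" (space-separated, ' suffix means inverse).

  after g: (1 2 5 7 6)(3 4)
  after g: (1 5 6 2 7)

g g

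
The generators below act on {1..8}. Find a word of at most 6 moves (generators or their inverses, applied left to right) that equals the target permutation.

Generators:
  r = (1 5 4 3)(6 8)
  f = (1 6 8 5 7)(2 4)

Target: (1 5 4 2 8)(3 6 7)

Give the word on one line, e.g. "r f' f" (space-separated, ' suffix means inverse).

  after r: (1 5 4 3)(6 8)
  after f: (1 7)(2 4 3 6 5)
  after r': (1 7 3 8 6)(2 5)
  after f': (1 5 4 2 8)(3 6 7)

r f r' f'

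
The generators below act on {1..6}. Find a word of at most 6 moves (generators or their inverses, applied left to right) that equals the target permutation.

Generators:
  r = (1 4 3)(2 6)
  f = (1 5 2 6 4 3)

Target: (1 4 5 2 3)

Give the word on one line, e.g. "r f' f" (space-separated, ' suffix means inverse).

  after f': (1 3 4 6 2 5)
  after r: (2 5 4)
  after f': (1 3 4 5 6 2)
  after r': (1 4 5 2 3)

f' r f' r'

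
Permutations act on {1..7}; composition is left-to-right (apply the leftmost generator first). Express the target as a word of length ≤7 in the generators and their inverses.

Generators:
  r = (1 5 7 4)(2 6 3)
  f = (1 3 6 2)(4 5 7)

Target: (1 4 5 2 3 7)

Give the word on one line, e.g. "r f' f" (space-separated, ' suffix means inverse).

  after f': (1 2 6 3)(4 7 5)
  after r: (1 6 2 3 5)
  after f: (1 2 6)(3 7 4 5)
  after f: (3 4 7 5 6)
  after r': (1 4 5 2 3 7)

f' r f f r'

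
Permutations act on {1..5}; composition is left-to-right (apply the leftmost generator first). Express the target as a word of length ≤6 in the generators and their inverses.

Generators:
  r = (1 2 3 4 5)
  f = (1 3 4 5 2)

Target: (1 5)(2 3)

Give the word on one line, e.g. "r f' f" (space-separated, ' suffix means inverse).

  after r: (1 2 3 4 5)
  after f': (1 5 2)
  after f': (1 4 3)
  after r: (1 5)(2 3)

r f' f' r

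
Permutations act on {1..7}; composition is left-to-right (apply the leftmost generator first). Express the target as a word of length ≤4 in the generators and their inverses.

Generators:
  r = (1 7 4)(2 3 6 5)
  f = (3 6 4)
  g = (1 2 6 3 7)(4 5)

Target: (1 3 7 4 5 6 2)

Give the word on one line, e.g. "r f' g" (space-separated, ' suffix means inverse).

  after r': (1 4 7)(2 5 6 3)
  after g': (1 5 2 4 3)
  after r': (1 6 3 4 2 7)
  after r': (1 3 7 4 5 6 2)

r' g' r' r'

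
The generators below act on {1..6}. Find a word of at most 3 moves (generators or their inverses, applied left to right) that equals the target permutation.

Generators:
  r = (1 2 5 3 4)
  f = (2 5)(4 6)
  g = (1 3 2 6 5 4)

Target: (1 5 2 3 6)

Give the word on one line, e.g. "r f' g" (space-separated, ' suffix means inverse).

  after f: (2 5)(4 6)
  after r: (1 2 3 4 6)
  after f: (1 5 2 3 6)

f r f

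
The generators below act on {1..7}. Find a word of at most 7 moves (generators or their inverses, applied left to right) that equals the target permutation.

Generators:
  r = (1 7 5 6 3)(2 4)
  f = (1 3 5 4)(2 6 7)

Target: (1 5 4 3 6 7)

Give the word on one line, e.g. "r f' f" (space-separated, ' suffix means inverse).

r f' f' r' f'

  after r: (1 7 5 6 3)(2 4)
  after f': (1 6)(2 5)(3 4 7)
  after f': (1 2 3 5 7)(4 6)
  after r': (1 4 5)(2 6)(3 7)
  after f': (1 5 4 3 6 7)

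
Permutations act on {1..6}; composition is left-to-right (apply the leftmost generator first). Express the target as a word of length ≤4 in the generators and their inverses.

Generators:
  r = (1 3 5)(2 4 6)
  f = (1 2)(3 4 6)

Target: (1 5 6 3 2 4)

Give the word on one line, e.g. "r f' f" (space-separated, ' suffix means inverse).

r r f'

  after r: (1 3 5)(2 4 6)
  after r: (1 5 3)(2 6 4)
  after f': (1 5 6 3 2 4)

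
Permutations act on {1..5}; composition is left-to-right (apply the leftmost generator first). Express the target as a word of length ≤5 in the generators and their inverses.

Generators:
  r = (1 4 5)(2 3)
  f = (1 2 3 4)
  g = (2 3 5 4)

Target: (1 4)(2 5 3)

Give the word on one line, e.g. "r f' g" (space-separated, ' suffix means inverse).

f' r' f'

  after f': (1 4 3 2)
  after r': (2 5 4)
  after f': (1 4)(2 5 3)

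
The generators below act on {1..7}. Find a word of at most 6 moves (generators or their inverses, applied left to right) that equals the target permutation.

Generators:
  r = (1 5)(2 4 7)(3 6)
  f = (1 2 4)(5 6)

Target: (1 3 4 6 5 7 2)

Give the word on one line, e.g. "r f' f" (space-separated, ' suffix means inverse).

r' f' r f'

  after r': (1 5)(2 7 4)(3 6)
  after f': (1 6 3 5 4)(2 7)
  after r: (1 3)(4 5 7)
  after f': (1 3 4 6 5 7 2)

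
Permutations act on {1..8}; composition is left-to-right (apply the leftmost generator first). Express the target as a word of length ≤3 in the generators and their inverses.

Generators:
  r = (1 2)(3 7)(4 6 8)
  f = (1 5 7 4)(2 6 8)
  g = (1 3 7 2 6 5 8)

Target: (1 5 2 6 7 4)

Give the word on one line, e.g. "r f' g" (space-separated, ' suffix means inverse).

r' g' f'

  after r': (1 2)(3 7)(4 8 6)
  after g': (1 7)(2 8)(4 5 6)
  after f': (1 5 2 6 7 4)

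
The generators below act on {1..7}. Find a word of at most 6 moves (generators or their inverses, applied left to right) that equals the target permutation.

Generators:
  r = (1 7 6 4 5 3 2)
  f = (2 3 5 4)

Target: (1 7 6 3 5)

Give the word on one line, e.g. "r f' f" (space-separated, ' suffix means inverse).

  after r: (1 7 6 4 5 3 2)
  after f: (1 7 6 2)
  after r': (3 5 4 6)
  after f: (2 3 4 6 5)
  after r: (1 7 6 3 5)

r f r' f r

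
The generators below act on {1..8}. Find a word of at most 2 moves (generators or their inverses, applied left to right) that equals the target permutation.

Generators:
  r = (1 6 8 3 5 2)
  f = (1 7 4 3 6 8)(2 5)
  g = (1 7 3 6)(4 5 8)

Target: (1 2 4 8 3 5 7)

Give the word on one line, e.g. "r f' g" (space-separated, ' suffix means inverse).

  after r': (1 2 5 3 8 6)
  after g': (1 2 4 8 3 5 7)

r' g'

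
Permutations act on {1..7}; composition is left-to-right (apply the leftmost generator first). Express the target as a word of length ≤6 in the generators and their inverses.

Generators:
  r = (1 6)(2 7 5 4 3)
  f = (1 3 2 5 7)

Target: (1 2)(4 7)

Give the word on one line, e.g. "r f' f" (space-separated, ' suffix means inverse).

  after f': (1 7 5 2 3)
  after f': (1 5 3 7 2)
  after r': (1 7 3 2 6)(4 5)
  after r': (1 2)(4 7)

f' f' r' r'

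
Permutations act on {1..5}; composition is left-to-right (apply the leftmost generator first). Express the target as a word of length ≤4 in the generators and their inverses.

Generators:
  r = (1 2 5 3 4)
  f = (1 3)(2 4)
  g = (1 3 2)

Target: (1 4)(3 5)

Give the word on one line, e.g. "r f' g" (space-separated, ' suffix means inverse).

r' g g

  after r': (1 4 3 5 2)
  after g: (1 4 2 3 5)
  after g: (1 4)(3 5)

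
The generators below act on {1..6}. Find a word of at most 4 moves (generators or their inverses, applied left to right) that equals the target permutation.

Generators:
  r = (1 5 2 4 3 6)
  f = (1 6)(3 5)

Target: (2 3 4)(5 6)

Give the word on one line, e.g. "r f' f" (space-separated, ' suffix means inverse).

  after r': (1 6 3 4 2 5)
  after f: (2 3 4)(5 6)

r' f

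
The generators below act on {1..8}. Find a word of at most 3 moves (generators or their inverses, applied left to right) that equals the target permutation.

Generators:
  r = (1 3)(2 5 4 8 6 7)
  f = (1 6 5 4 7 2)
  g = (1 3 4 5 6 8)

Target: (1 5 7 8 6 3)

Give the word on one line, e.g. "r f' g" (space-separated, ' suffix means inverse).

  after f': (1 2 7 4 5 6)
  after r: (1 5 7 8 6 3)

f' r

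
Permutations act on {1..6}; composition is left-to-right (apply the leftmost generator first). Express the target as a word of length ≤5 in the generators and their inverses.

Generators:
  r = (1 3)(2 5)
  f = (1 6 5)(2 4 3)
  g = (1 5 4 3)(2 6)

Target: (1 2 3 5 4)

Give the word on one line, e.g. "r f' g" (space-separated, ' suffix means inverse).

  after g': (1 3 4 5)(2 6)
  after r: (2 6 5 3 4)
  after f': (1 5 4 3 2)
  after r: (1 2 3 5 4)

g' r f' r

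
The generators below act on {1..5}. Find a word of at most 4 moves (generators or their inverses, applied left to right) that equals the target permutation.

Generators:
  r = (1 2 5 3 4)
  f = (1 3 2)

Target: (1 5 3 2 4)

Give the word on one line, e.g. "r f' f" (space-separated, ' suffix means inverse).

f f r

  after f: (1 3 2)
  after f: (1 2 3)
  after r: (1 5 3 2 4)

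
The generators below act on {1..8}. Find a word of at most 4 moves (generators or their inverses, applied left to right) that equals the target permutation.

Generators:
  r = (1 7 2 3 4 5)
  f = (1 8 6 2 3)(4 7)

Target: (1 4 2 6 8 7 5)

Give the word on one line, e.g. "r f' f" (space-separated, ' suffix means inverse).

f' r

  after f': (1 3 2 6 8)(4 7)
  after r: (1 4 2 6 8 7 5)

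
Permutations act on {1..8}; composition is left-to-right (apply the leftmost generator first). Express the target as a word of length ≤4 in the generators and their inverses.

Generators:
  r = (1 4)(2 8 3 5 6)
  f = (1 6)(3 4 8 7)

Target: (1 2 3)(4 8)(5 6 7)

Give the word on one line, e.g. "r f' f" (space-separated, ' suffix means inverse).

f r f' f'

  after f: (1 6)(3 4 8 7)
  after r: (1 2 8 7 5 6 4 3)
  after f': (1 2 4 7 5)(3 6)
  after f': (1 2 3)(4 8)(5 6 7)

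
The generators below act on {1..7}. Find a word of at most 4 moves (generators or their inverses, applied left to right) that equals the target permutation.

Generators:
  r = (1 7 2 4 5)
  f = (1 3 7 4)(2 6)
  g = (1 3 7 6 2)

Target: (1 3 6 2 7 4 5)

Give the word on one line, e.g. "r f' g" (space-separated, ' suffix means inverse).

  after r: (1 7 2 4 5)
  after f': (1 3)(2 7 6)(4 5)
  after g': (2 3)(4 5)
  after f: (1 3 6 2 7 4 5)

r f' g' f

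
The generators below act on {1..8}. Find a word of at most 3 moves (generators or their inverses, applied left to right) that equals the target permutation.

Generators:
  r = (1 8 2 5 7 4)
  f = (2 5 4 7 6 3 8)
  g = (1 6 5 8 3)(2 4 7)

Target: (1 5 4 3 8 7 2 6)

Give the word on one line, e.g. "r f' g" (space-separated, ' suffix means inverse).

r g'

  after r: (1 8 2 5 7 4)
  after g': (1 5 4 3 8 7 2 6)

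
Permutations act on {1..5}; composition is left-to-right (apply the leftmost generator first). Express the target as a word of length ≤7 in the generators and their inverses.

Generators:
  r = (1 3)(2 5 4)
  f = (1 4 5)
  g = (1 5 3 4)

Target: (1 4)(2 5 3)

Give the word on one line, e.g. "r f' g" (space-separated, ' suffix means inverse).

  after g': (1 4 3 5)
  after r: (1 2 5 3 4)
  after r: (1 5)(2 4 3)
  after g': (2 3)(4 5)
  after g': (1 4)(2 5 3)

g' r r g' g'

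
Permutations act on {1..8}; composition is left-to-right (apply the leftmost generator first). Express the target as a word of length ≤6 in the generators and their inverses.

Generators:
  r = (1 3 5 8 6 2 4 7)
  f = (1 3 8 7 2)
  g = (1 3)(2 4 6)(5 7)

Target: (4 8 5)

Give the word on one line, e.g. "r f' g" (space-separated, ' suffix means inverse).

  after r: (1 3 5 8 6 2 4 7)
  after g': (3 7)(4 5 8)
  after r: (1 3)(2 4 8 7 5 6)
  after g': (4 8 5)

r g' r g'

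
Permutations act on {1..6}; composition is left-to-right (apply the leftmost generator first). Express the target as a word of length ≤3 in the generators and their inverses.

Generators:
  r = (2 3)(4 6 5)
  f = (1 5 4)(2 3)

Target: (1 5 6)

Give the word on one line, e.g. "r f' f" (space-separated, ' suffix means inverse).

  after r': (2 3)(4 5 6)
  after f: (1 5 6)

r' f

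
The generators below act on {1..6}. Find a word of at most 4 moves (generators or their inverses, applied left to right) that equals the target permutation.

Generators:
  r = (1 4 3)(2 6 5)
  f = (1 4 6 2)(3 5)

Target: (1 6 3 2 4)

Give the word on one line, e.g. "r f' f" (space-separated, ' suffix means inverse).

r' f r'

  after r': (1 3 4)(2 5 6)
  after f: (1 5 2 3 6)
  after r': (1 6 3 2 4)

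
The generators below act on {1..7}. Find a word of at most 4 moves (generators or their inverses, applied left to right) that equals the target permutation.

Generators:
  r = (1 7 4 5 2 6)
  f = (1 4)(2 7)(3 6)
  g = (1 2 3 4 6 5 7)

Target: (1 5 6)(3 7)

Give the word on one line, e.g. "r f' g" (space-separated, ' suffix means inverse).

f g r' r'

  after f: (1 4)(2 7)(3 6)
  after g: (1 6 4 2)(3 5 7)
  after r': (1 2 6 7 3 4 5)
  after r': (1 5 6)(3 7)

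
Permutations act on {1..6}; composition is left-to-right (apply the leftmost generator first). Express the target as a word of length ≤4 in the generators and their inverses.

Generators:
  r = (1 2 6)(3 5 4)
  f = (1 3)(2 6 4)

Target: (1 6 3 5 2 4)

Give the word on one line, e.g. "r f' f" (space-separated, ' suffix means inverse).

  after r': (1 6 2)(3 4 5)
  after r': (1 2 6)(3 5 4)
  after f: (1 6 3 5 2 4)

r' r' f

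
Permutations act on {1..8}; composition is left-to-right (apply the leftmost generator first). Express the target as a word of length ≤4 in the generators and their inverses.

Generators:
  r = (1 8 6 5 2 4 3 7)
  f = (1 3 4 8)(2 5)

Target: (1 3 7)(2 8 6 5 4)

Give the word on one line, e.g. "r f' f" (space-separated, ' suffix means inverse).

  after f: (1 3 4 8)(2 5)
  after r: (1 7)(4 6 5)
  after r: (2 4 5 3 7 8 6)
  after f: (1 3 7)(2 8 6 5 4)

f r r f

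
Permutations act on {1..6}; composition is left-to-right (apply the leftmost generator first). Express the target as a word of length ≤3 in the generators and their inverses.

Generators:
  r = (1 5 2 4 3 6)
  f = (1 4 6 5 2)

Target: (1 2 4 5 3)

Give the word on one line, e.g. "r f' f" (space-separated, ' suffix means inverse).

r' f r

  after r': (1 6 3 4 2 5)
  after f: (1 5 4)(3 6)
  after r: (1 2 4 5 3)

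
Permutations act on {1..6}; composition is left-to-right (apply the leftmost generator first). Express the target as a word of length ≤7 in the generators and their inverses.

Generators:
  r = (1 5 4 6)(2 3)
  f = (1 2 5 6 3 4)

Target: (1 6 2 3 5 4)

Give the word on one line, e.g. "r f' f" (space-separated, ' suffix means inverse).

f r f r' f

  after f: (1 2 5 6 3 4)
  after r: (1 3 6 2 4 5)
  after f: (1 4 6 5 2)
  after r': (1 5 3 2 6)
  after f: (1 6 2 3 5 4)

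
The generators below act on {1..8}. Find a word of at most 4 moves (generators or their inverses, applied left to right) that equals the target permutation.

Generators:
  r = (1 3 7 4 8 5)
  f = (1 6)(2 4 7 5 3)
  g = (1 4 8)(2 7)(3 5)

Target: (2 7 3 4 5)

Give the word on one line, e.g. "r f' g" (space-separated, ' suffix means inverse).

f f

  after f: (1 6)(2 4 7 5 3)
  after f: (2 7 3 4 5)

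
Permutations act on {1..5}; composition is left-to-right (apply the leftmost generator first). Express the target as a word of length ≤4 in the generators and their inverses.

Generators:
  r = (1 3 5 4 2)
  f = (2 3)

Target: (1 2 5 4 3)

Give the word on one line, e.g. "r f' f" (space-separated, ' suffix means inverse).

  after f': (2 3)
  after r: (1 3)(2 5 4)
  after f': (1 2 5 4 3)

f' r f'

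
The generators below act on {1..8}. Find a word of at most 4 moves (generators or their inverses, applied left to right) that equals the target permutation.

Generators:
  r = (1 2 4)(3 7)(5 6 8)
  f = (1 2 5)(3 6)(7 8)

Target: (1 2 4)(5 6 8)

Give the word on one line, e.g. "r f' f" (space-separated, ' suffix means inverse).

  after r': (1 4 2)(3 7)(5 8 6)
  after r': (1 2 4)(5 6 8)

r' r'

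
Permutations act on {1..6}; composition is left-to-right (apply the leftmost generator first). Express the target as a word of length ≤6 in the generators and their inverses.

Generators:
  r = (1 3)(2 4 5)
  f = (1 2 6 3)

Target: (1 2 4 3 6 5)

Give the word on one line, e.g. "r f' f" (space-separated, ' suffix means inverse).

r' f' r r f'

  after r': (1 3)(2 5 4)
  after f': (1 6 2 5 4)
  after r: (1 6 4 3)
  after r: (1 6 5 2 4)
  after f': (1 2 4 3 6 5)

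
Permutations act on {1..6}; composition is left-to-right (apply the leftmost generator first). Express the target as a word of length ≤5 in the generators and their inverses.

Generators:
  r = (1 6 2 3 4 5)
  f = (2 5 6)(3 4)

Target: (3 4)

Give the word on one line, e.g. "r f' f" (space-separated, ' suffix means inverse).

  after f': (2 6 5)(3 4)
  after f': (2 5 6)
  after f': (3 4)

f' f' f'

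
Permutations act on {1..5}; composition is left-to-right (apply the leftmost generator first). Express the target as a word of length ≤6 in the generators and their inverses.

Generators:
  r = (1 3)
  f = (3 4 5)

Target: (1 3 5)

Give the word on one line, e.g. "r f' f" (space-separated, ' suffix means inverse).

  after r': (1 3)
  after f: (1 4 5 3)
  after r': (1 4 5)
  after f': (1 3 5)

r' f r' f'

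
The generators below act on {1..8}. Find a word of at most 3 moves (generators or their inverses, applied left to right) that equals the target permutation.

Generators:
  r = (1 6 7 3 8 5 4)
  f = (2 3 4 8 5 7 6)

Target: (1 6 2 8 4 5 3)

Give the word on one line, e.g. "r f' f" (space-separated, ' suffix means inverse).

  after f: (2 3 4 8 5 7 6)
  after r: (1 6 2 8 4 5 3)

f r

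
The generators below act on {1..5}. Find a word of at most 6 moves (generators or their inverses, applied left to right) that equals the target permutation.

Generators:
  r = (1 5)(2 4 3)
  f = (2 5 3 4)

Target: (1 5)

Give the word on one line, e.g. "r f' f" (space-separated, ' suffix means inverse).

f' r r f' r'

  after f': (2 4 3 5)
  after r: (1 5 4 2 3)
  after r: (3 5)
  after f': (2 4 3)
  after r': (1 5)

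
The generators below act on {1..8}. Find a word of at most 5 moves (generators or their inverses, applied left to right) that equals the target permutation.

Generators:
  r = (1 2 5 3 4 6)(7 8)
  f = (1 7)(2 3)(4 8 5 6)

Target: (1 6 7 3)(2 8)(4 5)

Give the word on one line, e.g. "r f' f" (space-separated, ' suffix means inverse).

  after r': (1 6 4 3 5 2)(7 8)
  after f: (1 4 2 7 5 3 6 8)
  after r: (1 6 7 3)(2 8)(4 5)

r' f r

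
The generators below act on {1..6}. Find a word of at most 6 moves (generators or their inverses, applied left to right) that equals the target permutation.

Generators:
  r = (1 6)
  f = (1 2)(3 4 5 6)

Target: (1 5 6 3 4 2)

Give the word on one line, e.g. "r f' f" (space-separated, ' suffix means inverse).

f f r f'

  after f: (1 2)(3 4 5 6)
  after f: (3 5)(4 6)
  after r: (1 6 4)(3 5)
  after f': (1 5 6 3 4 2)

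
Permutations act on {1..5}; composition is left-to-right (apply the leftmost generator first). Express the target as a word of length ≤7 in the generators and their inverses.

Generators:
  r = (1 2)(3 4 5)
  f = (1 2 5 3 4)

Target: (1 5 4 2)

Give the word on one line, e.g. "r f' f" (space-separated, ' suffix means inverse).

r' f r' r' f'

  after r': (1 2)(3 5 4)
  after f: (1 5)
  after r': (1 4 3 5 2)
  after r': (1 3 4 5)
  after f': (1 5 4 2)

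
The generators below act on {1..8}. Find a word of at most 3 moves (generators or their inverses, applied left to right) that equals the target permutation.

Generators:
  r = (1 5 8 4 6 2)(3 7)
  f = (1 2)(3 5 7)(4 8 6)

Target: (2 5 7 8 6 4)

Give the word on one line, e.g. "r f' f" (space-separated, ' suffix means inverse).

f' r

  after f': (1 2)(3 7 5)(4 6 8)
  after r: (2 5 7 8 6 4)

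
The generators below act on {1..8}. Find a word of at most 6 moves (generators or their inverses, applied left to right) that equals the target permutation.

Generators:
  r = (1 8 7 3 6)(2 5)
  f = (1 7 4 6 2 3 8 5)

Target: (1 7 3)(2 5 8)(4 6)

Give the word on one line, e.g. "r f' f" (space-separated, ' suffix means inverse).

r f' r f' f'

  after r: (1 8 7 3 6)(2 5)
  after f': (1 3 4 7 2 8)(5 6)
  after r: (1 6 2 7 5)(3 4)
  after f': (1 4 2)(3 7 8)
  after f': (1 7 3)(2 5 8)(4 6)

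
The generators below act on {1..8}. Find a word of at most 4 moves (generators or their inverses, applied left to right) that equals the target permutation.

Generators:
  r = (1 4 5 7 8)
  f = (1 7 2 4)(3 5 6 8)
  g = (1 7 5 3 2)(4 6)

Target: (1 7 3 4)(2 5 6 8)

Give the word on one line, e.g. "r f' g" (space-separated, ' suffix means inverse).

g f' g' f'

  after g: (1 7 5 3 2)(4 6)
  after f': (2 4 5 8 6)(3 7)
  after g': (1 2 6 3)(4 7 5 8)
  after f': (1 7 3 4)(2 5 6 8)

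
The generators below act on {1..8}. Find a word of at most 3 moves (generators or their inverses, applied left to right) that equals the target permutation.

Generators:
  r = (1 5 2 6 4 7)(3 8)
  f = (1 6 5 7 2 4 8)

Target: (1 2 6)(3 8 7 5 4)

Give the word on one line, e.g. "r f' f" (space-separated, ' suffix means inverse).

f r'

  after f: (1 6 5 7 2 4 8)
  after r': (1 2 6)(3 8 7 5 4)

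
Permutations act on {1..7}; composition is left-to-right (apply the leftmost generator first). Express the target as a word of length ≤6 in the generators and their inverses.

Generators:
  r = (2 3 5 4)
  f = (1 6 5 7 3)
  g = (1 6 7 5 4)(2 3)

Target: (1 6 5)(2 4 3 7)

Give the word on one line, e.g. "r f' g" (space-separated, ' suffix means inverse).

  after g': (1 4 5 7 6)(2 3)
  after g': (1 5 6 4 7)
  after f': (1 6 4 5)(3 7)
  after r': (1 6 5)(2 4 3 7)

g' g' f' r'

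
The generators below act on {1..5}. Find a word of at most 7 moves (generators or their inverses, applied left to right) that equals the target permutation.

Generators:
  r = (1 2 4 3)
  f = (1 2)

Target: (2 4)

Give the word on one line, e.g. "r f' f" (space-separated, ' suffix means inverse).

  after r': (1 3 4 2)
  after r': (1 4)(2 3)
  after f: (1 4 2 3)
  after r': (1 2 4)
  after f: (2 4)

r' r' f r' f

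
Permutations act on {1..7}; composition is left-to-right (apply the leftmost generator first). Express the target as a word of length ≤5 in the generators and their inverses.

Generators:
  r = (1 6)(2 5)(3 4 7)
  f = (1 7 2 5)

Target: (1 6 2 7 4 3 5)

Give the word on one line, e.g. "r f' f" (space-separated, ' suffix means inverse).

r' f' f'

  after r': (1 6)(2 5)(3 7 4)
  after f': (1 6 5 7 4 3)
  after f': (1 6 2 7 4 3 5)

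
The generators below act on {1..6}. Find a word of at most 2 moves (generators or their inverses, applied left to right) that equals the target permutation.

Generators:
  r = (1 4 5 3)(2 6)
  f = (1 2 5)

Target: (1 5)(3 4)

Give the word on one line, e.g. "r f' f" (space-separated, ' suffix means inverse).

r r

  after r: (1 4 5 3)(2 6)
  after r: (1 5)(3 4)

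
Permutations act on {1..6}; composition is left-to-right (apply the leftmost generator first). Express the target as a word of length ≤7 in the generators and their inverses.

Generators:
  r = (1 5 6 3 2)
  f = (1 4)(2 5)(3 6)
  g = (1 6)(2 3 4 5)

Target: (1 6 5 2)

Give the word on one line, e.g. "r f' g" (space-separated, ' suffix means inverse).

  after g: (1 6)(2 3 4 5)
  after r: (1 3 4 6 5)
  after g': (1 2 5 6 4)
  after f': (1 5 3 6)
  after r: (1 6 5 2)

g r g' f' r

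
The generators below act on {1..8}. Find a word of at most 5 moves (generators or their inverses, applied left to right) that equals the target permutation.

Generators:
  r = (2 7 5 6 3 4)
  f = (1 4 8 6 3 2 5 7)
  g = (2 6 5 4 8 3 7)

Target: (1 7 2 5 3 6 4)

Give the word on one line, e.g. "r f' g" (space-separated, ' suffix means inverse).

  after f': (1 7 5 2 3 6 8 4)
  after g: (1 2 7 4)(3 5 6)
  after r: (1 7 2 5 3 6 4)

f' g r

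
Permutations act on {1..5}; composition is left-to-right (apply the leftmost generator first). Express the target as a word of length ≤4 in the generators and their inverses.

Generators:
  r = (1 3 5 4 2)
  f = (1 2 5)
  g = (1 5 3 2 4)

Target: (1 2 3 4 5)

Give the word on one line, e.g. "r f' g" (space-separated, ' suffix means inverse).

f' g' g' g'

  after f': (1 5 2)
  after g': (2 4)(3 5)
  after g': (1 4 3)
  after g': (1 2 3 4 5)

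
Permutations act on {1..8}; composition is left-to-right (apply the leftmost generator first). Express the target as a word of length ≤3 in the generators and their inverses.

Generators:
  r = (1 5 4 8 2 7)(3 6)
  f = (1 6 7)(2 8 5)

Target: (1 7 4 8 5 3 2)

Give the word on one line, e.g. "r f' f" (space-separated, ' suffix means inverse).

r' f r'

  after r': (1 7 2 8 4 5)(3 6)
  after f: (2 5 6 3 7 8 4)
  after r': (1 7 4 8 5 3 2)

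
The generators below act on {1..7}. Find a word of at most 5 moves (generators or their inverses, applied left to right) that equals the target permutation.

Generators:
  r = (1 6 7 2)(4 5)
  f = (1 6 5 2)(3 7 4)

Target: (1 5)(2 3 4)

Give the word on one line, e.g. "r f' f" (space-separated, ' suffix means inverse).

r' f' r' r'

  after r': (1 2 7 6)(4 5)
  after f': (1 5 7)(2 3 4 6)
  after r': (1 4)(2 3 5 6 7)
  after r': (1 5)(2 3 4)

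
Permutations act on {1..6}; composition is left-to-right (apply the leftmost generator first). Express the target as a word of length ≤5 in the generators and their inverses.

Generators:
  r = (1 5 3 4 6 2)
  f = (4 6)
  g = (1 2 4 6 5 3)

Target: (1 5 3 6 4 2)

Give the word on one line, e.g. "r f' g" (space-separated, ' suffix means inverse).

  after f: (4 6)
  after r: (1 5 3 4 2)
  after f': (1 5 3 6 4 2)

f r f'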